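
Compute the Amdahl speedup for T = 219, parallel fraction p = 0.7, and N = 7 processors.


Amdahl's law: T_p = T × ((1-p) + p/N)
= 219 × ((1-0.7) + 0.7/7)
= 219 × (0.30 + 0.1000)
= 219 × 0.4000
= 87.60
Speedup = 219/87.60
= 2.50×


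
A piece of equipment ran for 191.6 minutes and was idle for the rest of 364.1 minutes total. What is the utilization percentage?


Utilization = busy / total × 100
= 191.6 / 364.1 × 100
= 52.6%


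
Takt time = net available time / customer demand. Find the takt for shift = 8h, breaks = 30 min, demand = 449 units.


Available = 8×60 - 30 = 450 min
Takt time = 450 / 449
= 1.00 min/unit


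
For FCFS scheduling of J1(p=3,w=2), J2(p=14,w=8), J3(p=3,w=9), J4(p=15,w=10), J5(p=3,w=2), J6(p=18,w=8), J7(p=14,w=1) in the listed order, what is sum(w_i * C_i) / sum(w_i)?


Completion times:
  J1: C=3, w×C=2×3=6
  J2: C=17, w×C=8×17=136
  J3: C=20, w×C=9×20=180
  J4: C=35, w×C=10×35=350
  J5: C=38, w×C=2×38=76
  J6: C=56, w×C=8×56=448
  J7: C=70, w×C=1×70=70
Sum w×C = 1266
Sum w = 40
Weighted avg = 1266/40
= 31.65


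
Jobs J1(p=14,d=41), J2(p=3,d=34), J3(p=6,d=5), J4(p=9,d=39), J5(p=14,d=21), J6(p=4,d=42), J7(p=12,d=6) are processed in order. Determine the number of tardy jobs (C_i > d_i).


Completion vs due date:
  J1: C=14, d=41 → on time
  J2: C=17, d=34 → on time
  J3: C=23, d=5 → TARDY
  J4: C=32, d=39 → on time
  J5: C=46, d=21 → TARDY
  J6: C=50, d=42 → TARDY
  J7: C=62, d=6 → TARDY
Tardy jobs: J3, J5, J6, J7
Count = 4


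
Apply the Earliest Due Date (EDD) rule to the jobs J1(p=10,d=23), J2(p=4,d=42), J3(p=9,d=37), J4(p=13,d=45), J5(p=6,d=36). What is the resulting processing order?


EDD: sort by earliest due date
  J1: d=23, p=10
  J5: d=36, p=6
  J3: d=37, p=9
  J2: d=42, p=4
  J4: d=45, p=13
Order: J1 → J5 → J3 → J2 → J4


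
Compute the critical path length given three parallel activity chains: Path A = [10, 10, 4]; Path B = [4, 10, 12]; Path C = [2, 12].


Path A: 10 + 10 + 4 = 24
Path B: 4 + 10 + 12 = 26
Path C: 2 + 12 = 14
Critical path = longest = max(24, 26, 14)
= 26 (Path B)


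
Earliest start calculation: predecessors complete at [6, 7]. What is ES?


ES = max of all predecessor completion times
Predecessors: [6, 7]
ES = max(6, 7)
= 7


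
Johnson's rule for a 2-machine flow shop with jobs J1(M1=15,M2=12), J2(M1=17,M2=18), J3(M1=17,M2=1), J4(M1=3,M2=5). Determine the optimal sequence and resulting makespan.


Johnson's rule:
Group 1 (M1≤M2, sort by M1): ['J4', 'J2']
Group 2 (M1>M2, sort desc M2): ['J1', 'J3']
Sequence: J4 → J2 → J1 → J3
Makespan calculation:
  J4: M1 done=3, M2 done=8
  J2: M1 done=20, M2 done=38
  J1: M1 done=35, M2 done=50
  J3: M1 done=52, M2 done=53
= Sequence: J4 → J2 → J1 → J3, Makespan: 53


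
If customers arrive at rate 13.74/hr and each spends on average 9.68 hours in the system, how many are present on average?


Little's law: L = λ × W
= 13.74 × 9.68
= 133.00


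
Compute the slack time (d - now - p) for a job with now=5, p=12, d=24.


Slack = due - current_time - processing
= 24 - 5 - 12
= 7


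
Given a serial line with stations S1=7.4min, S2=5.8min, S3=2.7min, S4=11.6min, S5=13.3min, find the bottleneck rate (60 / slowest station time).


Bottleneck = longest station time
Station times: [7.4, 5.8, 2.7, 11.6, 13.3]
Max = 13.3 min
Rate = 60 / 13.3
= 4.51 units/hour (bottleneck: 13.3min)


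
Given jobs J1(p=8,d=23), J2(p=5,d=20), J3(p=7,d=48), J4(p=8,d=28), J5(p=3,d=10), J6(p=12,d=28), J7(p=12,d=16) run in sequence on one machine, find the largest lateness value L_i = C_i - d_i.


Lateness per job (L = C - d):
  J1: C=8, d=23, L=-15
  J2: C=13, d=20, L=-7
  J3: C=20, d=48, L=-28
  J4: C=28, d=28, L=0
  J5: C=31, d=10, L=21
  J6: C=43, d=28, L=15
  J7: C=55, d=16, L=39
Lmax = max(-15, -7, -28, 0, 21, 15, 39)
= 39


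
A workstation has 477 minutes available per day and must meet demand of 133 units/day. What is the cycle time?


Cycle time = available time / demand
= 477 / 133
= 3.59 min/unit


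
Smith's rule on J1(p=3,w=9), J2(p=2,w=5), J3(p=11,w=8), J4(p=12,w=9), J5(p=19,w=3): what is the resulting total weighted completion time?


WSPT order (by p/w): J1 → J2 → J4 → J3 → J5
  J1: C=3, w·C=9×3=27
  J2: C=5, w·C=5×5=25
  J4: C=17, w·C=9×17=153
  J3: C=28, w·C=8×28=224
  J5: C=47, w·C=3×47=141
Σ w·C = 570
= 570


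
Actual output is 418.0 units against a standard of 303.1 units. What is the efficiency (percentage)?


Efficiency = (actual / standard) × 100
= (418.0 / 303.1) × 100
= 137.9%


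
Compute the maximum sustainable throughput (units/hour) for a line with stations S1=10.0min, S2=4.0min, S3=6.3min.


Bottleneck = longest station time
Station times: [10.0, 4.0, 6.3]
Max = 10.0 min
Rate = 60 / 10.0
= 6.00 units/hour (bottleneck: 10.0min)


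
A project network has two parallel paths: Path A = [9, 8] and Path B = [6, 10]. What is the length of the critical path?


Path A: 9 + 8 = 17
Path B: 6 + 10 = 16
Critical path = longest = max(17, 16)
= 17 (Path A)


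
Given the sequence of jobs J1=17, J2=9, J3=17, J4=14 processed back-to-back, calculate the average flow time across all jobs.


Completion times:
  J1: completes at 17
  J2: completes at 26
  J3: completes at 43
  J4: completes at 57
Sum = 143
Average = 143/4
= 35.75


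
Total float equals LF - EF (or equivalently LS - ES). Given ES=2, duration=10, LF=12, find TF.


EF = ES + duration = 2 + 10 = 12
LS = LF - duration = 12 - 10 = 2
Total Float = LF - EF = 12 - 12
(or LS - ES = 2 - 2)
= 0


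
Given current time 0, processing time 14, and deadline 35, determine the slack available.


Slack = due - current_time - processing
= 35 - 0 - 14
= 21


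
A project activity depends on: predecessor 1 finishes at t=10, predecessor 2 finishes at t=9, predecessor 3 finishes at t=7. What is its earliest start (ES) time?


ES = max of all predecessor completion times
Predecessors: [10, 9, 7]
ES = max(10, 9, 7)
= 10


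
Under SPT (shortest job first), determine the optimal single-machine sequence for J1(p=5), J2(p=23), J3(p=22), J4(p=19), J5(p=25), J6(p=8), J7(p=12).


SPT: sort by shortest processing time
  J1: p=5
  J6: p=8
  J7: p=12
  J4: p=19
  J3: p=22
  J2: p=23
  J5: p=25
Order: J1 → J6 → J7 → J4 → J3 → J2 → J5


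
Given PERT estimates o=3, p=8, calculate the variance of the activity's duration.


σ² = ((p - o) / 6)² = (p - o)² / 36
= (8 - 3)² / 36
= 5² / 36
= 25 / 36
= 0.6944


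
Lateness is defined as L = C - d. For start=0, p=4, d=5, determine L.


Completion = 0 + 4 = 4
Lateness = C - d = 4 - 5
= -1


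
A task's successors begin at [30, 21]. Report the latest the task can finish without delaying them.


LF = min of all successor start times
Successors start at: [30, 21]
LF = min(30, 21)
= 21


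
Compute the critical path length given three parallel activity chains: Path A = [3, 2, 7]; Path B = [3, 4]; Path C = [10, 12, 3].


Path A: 3 + 2 + 7 = 12
Path B: 3 + 4 = 7
Path C: 10 + 12 + 3 = 25
Critical path = longest = max(12, 7, 25)
= 25 (Path C)


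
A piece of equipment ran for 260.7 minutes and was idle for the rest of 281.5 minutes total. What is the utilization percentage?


Utilization = busy / total × 100
= 260.7 / 281.5 × 100
= 92.6%


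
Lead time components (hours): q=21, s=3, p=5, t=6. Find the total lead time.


Lead time = queue + setup + processing + transit
= 21 + 3 + 5 + 6
= 35 hours


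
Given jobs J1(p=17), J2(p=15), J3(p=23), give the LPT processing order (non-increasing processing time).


LPT: sort by longest processing time first
  J3: p=23
  J1: p=17
  J2: p=15
Order: J3 → J1 → J2


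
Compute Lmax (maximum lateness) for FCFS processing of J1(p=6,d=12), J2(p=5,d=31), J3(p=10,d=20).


Lateness per job (L = C - d):
  J1: C=6, d=12, L=-6
  J2: C=11, d=31, L=-20
  J3: C=21, d=20, L=1
Lmax = max(-6, -20, 1)
= 1


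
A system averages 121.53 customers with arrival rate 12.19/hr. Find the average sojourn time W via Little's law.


Little's law: L = λW → W = L / λ
= 121.53 / 12.19
= 9.97 hours


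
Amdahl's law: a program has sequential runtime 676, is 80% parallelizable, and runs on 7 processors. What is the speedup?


Amdahl's law: T_p = T × ((1-p) + p/N)
= 676 × ((1-0.8) + 0.8/7)
= 676 × (0.20 + 0.1143)
= 676 × 0.3143
= 212.46
Speedup = 676/212.46
= 3.18×


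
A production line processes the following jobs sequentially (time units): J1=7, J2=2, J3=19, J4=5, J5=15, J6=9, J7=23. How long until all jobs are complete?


Sequential makespan: sum all processing times
= 7 + 2 + 19 + 5 + 15 + 9 + 23
= 80 time units


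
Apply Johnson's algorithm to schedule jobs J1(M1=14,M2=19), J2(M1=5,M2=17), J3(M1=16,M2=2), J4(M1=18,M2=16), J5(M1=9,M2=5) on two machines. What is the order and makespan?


Johnson's rule:
Group 1 (M1≤M2, sort by M1): ['J2', 'J1']
Group 2 (M1>M2, sort desc M2): ['J4', 'J5', 'J3']
Sequence: J2 → J1 → J4 → J5 → J3
Makespan calculation:
  J2: M1 done=5, M2 done=22
  J1: M1 done=19, M2 done=41
  J4: M1 done=37, M2 done=57
  J5: M1 done=46, M2 done=62
  J3: M1 done=62, M2 done=64
= Sequence: J2 → J1 → J4 → J5 → J3, Makespan: 64


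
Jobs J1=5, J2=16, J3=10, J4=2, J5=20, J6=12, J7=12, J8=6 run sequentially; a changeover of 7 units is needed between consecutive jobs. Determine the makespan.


Makespan = Σ processing + (n-1) × setup
= (5 + 16 + 10 + 2 + 20 + 12 + 12 + 6) + (8-1)×7
= 83 + 49
= 132 time units


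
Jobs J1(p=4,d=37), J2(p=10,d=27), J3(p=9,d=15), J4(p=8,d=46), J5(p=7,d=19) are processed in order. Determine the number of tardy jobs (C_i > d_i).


Completion vs due date:
  J1: C=4, d=37 → on time
  J2: C=14, d=27 → on time
  J3: C=23, d=15 → TARDY
  J4: C=31, d=46 → on time
  J5: C=38, d=19 → TARDY
Tardy jobs: J3, J5
Count = 2


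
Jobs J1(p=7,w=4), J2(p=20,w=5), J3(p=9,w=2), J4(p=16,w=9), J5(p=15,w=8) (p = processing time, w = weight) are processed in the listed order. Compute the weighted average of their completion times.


Completion times:
  J1: C=7, w×C=4×7=28
  J2: C=27, w×C=5×27=135
  J3: C=36, w×C=2×36=72
  J4: C=52, w×C=9×52=468
  J5: C=67, w×C=8×67=536
Sum w×C = 1239
Sum w = 28
Weighted avg = 1239/28
= 44.25


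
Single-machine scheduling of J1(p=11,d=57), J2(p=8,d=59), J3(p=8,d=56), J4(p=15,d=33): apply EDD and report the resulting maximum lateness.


EDD order: J4 → J3 → J1 → J2
Completion and lateness:
  J4: C=15, d=33, L=15-33=-18
  J3: C=23, d=56, L=23-56=-33
  J1: C=34, d=57, L=34-57=-23
  J2: C=42, d=59, L=42-59=-17
Lmax = max(-18, -33, -23, -17)
= -17


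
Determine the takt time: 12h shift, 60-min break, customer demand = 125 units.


Available = 12×60 - 60 = 660 min
Takt time = 660 / 125
= 5.28 min/unit


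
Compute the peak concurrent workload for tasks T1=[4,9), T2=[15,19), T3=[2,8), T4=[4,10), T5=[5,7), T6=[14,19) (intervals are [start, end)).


Check each time point for overlaps:
  t=5: 4 tasks active (T1, T3, T4, T5)
Max concurrent = 4


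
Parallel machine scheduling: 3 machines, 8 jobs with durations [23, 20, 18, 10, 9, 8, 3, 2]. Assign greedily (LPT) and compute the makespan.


Jobs (LPT sorted): [23, 20, 18, 10, 9, 8, 3, 2]
Machines: 3
  J=23 → Machine 1 (load: 0+23=23)
  J=20 → Machine 2 (load: 0+20=20)
  J=18 → Machine 3 (load: 0+18=18)
  J=10 → Machine 3 (load: 18+10=28)
  J=9 → Machine 2 (load: 20+9=29)
  J=8 → Machine 1 (load: 23+8=31)
  J=3 → Machine 3 (load: 28+3=31)
  J=2 → Machine 2 (load: 29+2=31)
Machine loads: [31, 31, 31]
Makespan = max = 31 time units


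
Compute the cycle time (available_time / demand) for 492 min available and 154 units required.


Cycle time = available time / demand
= 492 / 154
= 3.19 min/unit


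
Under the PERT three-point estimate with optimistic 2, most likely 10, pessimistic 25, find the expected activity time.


te = (o + 4m + p) / 6
= (2 + 4×10 + 25) / 6
= (2 + 40 + 25) / 6
= 67 / 6
= 11.17


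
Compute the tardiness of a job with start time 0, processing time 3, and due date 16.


Completion = start + processing = 0 + 3 = 3
Tardiness = max(0, C - d) = max(0, 3 - 16)
= max(0, -13)
= 0


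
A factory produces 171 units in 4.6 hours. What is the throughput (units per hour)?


Throughput = units / time
= 171 / 4.6
= 37.2 units/hour


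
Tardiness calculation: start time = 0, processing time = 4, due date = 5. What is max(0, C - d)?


Completion = start + processing = 0 + 4 = 4
Tardiness = max(0, C - d) = max(0, 4 - 5)
= max(0, -1)
= 0


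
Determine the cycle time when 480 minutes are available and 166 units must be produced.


Cycle time = available time / demand
= 480 / 166
= 2.89 min/unit


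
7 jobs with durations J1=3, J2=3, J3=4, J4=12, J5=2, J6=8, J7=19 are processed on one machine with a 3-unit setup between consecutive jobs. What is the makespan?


Makespan = Σ processing + (n-1) × setup
= (3 + 3 + 4 + 12 + 2 + 8 + 19) + (7-1)×3
= 51 + 18
= 69 time units


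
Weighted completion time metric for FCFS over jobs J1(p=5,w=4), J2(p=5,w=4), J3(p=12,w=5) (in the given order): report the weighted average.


Completion times:
  J1: C=5, w×C=4×5=20
  J2: C=10, w×C=4×10=40
  J3: C=22, w×C=5×22=110
Sum w×C = 170
Sum w = 13
Weighted avg = 170/13
= 13.08


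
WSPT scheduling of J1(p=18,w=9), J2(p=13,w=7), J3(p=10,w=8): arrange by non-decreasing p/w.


WSPT (Smith's rule): sort by p/w ascending
  J3: p/w = 10/8 = 1.250
  J2: p/w = 13/7 = 1.857
  J1: p/w = 18/9 = 2.000
Order: J3 → J2 → J1


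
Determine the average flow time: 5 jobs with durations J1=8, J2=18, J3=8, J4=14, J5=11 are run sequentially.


Completion times:
  J1: completes at 8
  J2: completes at 26
  J3: completes at 34
  J4: completes at 48
  J5: completes at 59
Sum = 175
Average = 175/5
= 35.00


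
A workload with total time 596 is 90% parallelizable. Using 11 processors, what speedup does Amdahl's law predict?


Amdahl's law: T_p = T × ((1-p) + p/N)
= 596 × ((1-0.9) + 0.9/11)
= 596 × (0.10 + 0.0818)
= 596 × 0.1818
= 108.36
Speedup = 596/108.36
= 5.50×


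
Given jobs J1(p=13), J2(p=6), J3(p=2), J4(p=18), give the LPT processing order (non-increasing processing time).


LPT: sort by longest processing time first
  J4: p=18
  J1: p=13
  J2: p=6
  J3: p=2
Order: J4 → J1 → J2 → J3


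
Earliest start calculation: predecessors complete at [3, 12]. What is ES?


ES = max of all predecessor completion times
Predecessors: [3, 12]
ES = max(3, 12)
= 12


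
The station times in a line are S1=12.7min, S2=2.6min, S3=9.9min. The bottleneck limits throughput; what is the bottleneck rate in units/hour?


Bottleneck = longest station time
Station times: [12.7, 2.6, 9.9]
Max = 12.7 min
Rate = 60 / 12.7
= 4.72 units/hour (bottleneck: 12.7min)


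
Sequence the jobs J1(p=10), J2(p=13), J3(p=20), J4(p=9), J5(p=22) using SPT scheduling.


SPT: sort by shortest processing time
  J4: p=9
  J1: p=10
  J2: p=13
  J3: p=20
  J5: p=22
Order: J4 → J1 → J2 → J3 → J5


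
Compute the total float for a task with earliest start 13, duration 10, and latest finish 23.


EF = ES + duration = 13 + 10 = 23
LS = LF - duration = 23 - 10 = 13
Total Float = LF - EF = 23 - 23
(or LS - ES = 13 - 13)
= 0


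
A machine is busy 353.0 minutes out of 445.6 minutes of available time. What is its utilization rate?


Utilization = busy / total × 100
= 353.0 / 445.6 × 100
= 79.2%


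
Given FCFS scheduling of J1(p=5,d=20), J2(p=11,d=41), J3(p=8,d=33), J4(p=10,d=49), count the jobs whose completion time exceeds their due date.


Completion vs due date:
  J1: C=5, d=20 → on time
  J2: C=16, d=41 → on time
  J3: C=24, d=33 → on time
  J4: C=34, d=49 → on time
Tardy jobs: none
Count = 0


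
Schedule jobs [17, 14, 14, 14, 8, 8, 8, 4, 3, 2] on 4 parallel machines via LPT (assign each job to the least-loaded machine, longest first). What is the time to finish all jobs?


Jobs (LPT sorted): [17, 14, 14, 14, 8, 8, 8, 4, 3, 2]
Machines: 4
  J=17 → Machine 1 (load: 0+17=17)
  J=14 → Machine 2 (load: 0+14=14)
  J=14 → Machine 3 (load: 0+14=14)
  J=14 → Machine 4 (load: 0+14=14)
  J=8 → Machine 2 (load: 14+8=22)
  J=8 → Machine 3 (load: 14+8=22)
  J=8 → Machine 4 (load: 14+8=22)
  J=4 → Machine 1 (load: 17+4=21)
  J=3 → Machine 1 (load: 21+3=24)
  J=2 → Machine 2 (load: 22+2=24)
Machine loads: [24, 24, 22, 22]
Makespan = max = 24 time units


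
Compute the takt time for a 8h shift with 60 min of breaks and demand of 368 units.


Available = 8×60 - 60 = 420 min
Takt time = 420 / 368
= 1.14 min/unit


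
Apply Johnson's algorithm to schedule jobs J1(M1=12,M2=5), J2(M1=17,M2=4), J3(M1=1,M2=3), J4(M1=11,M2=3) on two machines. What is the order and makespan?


Johnson's rule:
Group 1 (M1≤M2, sort by M1): ['J3']
Group 2 (M1>M2, sort desc M2): ['J1', 'J2', 'J4']
Sequence: J3 → J1 → J2 → J4
Makespan calculation:
  J3: M1 done=1, M2 done=4
  J1: M1 done=13, M2 done=18
  J2: M1 done=30, M2 done=34
  J4: M1 done=41, M2 done=44
= Sequence: J3 → J1 → J2 → J4, Makespan: 44


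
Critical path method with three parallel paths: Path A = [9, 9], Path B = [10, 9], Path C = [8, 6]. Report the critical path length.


Path A: 9 + 9 = 18
Path B: 10 + 9 = 19
Path C: 8 + 6 = 14
Critical path = longest = max(18, 19, 14)
= 19 (Path B)


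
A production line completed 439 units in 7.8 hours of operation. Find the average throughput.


Throughput = units / time
= 439 / 7.8
= 56.3 units/hour


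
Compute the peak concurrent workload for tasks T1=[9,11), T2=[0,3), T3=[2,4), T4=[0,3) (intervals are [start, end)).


Check each time point for overlaps:
  t=2: 3 tasks active (T2, T3, T4)
Max concurrent = 3


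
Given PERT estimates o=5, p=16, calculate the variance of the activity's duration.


σ² = ((p - o) / 6)² = (p - o)² / 36
= (16 - 5)² / 36
= 11² / 36
= 121 / 36
= 3.3611


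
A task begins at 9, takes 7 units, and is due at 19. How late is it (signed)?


Completion = 9 + 7 = 16
Lateness = C - d = 16 - 19
= -3


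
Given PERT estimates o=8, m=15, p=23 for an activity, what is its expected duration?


te = (o + 4m + p) / 6
= (8 + 4×15 + 23) / 6
= (8 + 60 + 23) / 6
= 91 / 6
= 15.17


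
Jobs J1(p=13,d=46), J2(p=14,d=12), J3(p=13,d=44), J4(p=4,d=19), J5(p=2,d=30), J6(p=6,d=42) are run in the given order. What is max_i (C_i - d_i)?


Lateness per job (L = C - d):
  J1: C=13, d=46, L=-33
  J2: C=27, d=12, L=15
  J3: C=40, d=44, L=-4
  J4: C=44, d=19, L=25
  J5: C=46, d=30, L=16
  J6: C=52, d=42, L=10
Lmax = max(-33, 15, -4, 25, 16, 10)
= 25


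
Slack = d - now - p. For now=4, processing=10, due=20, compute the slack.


Slack = due - current_time - processing
= 20 - 4 - 10
= 6


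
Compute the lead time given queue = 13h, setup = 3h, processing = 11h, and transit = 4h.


Lead time = queue + setup + processing + transit
= 13 + 3 + 11 + 4
= 31 hours


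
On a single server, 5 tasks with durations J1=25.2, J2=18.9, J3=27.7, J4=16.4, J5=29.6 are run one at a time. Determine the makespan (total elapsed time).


Sequential makespan: sum all processing times
= 25.2 + 18.9 + 27.7 + 16.4 + 29.6
= 117.8 time units


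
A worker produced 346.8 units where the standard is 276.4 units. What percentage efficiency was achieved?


Efficiency = (actual / standard) × 100
= (346.8 / 276.4) × 100
= 125.5%


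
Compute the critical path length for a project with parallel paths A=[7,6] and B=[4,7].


Path A: 7 + 6 = 13
Path B: 4 + 7 = 11
Critical path = longest = max(13, 11)
= 13 (Path A)


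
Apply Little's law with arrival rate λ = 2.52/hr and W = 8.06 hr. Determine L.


Little's law: L = λ × W
= 2.52 × 8.06
= 20.31


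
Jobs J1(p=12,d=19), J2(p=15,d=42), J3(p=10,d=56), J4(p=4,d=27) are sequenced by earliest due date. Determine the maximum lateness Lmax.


EDD order: J1 → J4 → J2 → J3
Completion and lateness:
  J1: C=12, d=19, L=12-19=-7
  J4: C=16, d=27, L=16-27=-11
  J2: C=31, d=42, L=31-42=-11
  J3: C=41, d=56, L=41-56=-15
Lmax = max(-7, -11, -11, -15)
= -7


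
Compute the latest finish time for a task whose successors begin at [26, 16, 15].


LF = min of all successor start times
Successors start at: [26, 16, 15]
LF = min(26, 16, 15)
= 15


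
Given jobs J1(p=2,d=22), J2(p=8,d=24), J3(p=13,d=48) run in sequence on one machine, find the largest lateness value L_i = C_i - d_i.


Lateness per job (L = C - d):
  J1: C=2, d=22, L=-20
  J2: C=10, d=24, L=-14
  J3: C=23, d=48, L=-25
Lmax = max(-20, -14, -25)
= -14


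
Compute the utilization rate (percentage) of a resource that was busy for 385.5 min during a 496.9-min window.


Utilization = busy / total × 100
= 385.5 / 496.9 × 100
= 77.6%


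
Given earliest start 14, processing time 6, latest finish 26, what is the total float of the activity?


EF = ES + duration = 14 + 6 = 20
LS = LF - duration = 26 - 6 = 20
Total Float = LF - EF = 26 - 20
(or LS - ES = 20 - 14)
= 6


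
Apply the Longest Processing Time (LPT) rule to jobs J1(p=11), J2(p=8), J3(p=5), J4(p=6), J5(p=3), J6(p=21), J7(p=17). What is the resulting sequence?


LPT: sort by longest processing time first
  J6: p=21
  J7: p=17
  J1: p=11
  J2: p=8
  J4: p=6
  J3: p=5
  J5: p=3
Order: J6 → J7 → J1 → J2 → J4 → J3 → J5


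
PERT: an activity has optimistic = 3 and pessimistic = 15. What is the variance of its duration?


σ² = ((p - o) / 6)² = (p - o)² / 36
= (15 - 3)² / 36
= 12² / 36
= 144 / 36
= 4.0000


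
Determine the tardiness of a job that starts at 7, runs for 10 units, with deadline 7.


Completion = start + processing = 7 + 10 = 17
Tardiness = max(0, C - d) = max(0, 17 - 7)
= max(0, 10)
= 10


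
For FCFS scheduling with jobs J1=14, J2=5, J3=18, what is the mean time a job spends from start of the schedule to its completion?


Completion times:
  J1: completes at 14
  J2: completes at 19
  J3: completes at 37
Sum = 70
Average = 70/3
= 23.33


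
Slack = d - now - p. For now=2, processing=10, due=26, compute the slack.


Slack = due - current_time - processing
= 26 - 2 - 10
= 14


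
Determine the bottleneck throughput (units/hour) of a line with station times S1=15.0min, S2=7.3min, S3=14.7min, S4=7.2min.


Bottleneck = longest station time
Station times: [15.0, 7.3, 14.7, 7.2]
Max = 15.0 min
Rate = 60 / 15.0
= 4.00 units/hour (bottleneck: 15.0min)


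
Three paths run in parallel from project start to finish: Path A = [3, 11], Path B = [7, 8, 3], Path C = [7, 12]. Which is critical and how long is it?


Path A: 3 + 11 = 14
Path B: 7 + 8 + 3 = 18
Path C: 7 + 12 = 19
Critical path = longest = max(14, 18, 19)
= 19 (Path C)


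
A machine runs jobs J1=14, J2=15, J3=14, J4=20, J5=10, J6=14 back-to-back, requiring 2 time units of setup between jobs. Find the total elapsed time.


Makespan = Σ processing + (n-1) × setup
= (14 + 15 + 14 + 20 + 10 + 14) + (6-1)×2
= 87 + 10
= 97 time units


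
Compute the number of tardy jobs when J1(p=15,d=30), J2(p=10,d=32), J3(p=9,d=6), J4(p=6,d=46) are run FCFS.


Completion vs due date:
  J1: C=15, d=30 → on time
  J2: C=25, d=32 → on time
  J3: C=34, d=6 → TARDY
  J4: C=40, d=46 → on time
Tardy jobs: J3
Count = 1


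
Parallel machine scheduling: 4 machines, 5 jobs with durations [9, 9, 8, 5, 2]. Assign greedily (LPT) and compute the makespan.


Jobs (LPT sorted): [9, 9, 8, 5, 2]
Machines: 4
  J=9 → Machine 1 (load: 0+9=9)
  J=9 → Machine 2 (load: 0+9=9)
  J=8 → Machine 3 (load: 0+8=8)
  J=5 → Machine 4 (load: 0+5=5)
  J=2 → Machine 4 (load: 5+2=7)
Machine loads: [9, 9, 8, 7]
Makespan = max = 9 time units


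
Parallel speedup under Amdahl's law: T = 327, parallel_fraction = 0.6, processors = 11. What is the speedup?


Amdahl's law: T_p = T × ((1-p) + p/N)
= 327 × ((1-0.6) + 0.6/11)
= 327 × (0.40 + 0.0545)
= 327 × 0.4545
= 148.64
Speedup = 327/148.64
= 2.20×


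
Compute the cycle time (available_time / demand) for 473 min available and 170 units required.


Cycle time = available time / demand
= 473 / 170
= 2.78 min/unit


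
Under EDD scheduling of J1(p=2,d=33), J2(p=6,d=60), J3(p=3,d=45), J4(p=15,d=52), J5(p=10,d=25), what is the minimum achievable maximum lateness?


EDD order: J5 → J1 → J3 → J4 → J2
Completion and lateness:
  J5: C=10, d=25, L=10-25=-15
  J1: C=12, d=33, L=12-33=-21
  J3: C=15, d=45, L=15-45=-30
  J4: C=30, d=52, L=30-52=-22
  J2: C=36, d=60, L=36-60=-24
Lmax = max(-15, -21, -30, -22, -24)
= -15


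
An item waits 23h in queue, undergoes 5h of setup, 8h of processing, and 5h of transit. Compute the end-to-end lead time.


Lead time = queue + setup + processing + transit
= 23 + 5 + 8 + 5
= 41 hours


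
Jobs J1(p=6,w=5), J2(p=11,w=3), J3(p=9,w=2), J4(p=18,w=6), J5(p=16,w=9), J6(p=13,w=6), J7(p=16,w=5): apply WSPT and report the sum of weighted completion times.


WSPT order (by p/w): J1 → J5 → J6 → J4 → J7 → J2 → J3
  J1: C=6, w·C=5×6=30
  J5: C=22, w·C=9×22=198
  J6: C=35, w·C=6×35=210
  J4: C=53, w·C=6×53=318
  J7: C=69, w·C=5×69=345
  J2: C=80, w·C=3×80=240
  J3: C=89, w·C=2×89=178
Σ w·C = 1519
= 1519


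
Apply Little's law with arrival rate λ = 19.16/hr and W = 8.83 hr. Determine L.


Little's law: L = λ × W
= 19.16 × 8.83
= 169.18


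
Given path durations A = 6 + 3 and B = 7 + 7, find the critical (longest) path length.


Path A: 6 + 3 = 9
Path B: 7 + 7 = 14
Critical path = longest = max(9, 14)
= 14 (Path B)


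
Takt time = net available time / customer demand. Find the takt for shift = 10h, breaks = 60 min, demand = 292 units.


Available = 10×60 - 60 = 540 min
Takt time = 540 / 292
= 1.85 min/unit


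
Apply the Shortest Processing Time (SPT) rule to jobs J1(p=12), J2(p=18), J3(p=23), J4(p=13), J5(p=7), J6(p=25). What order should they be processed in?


SPT: sort by shortest processing time
  J5: p=7
  J1: p=12
  J4: p=13
  J2: p=18
  J3: p=23
  J6: p=25
Order: J5 → J1 → J4 → J2 → J3 → J6


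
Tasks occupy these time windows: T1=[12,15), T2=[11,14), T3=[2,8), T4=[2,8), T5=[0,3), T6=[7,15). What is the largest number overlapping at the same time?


Check each time point for overlaps:
  t=2: 3 tasks active (T3, T4, T5)
Max concurrent = 3


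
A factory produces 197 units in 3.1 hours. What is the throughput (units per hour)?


Throughput = units / time
= 197 / 3.1
= 63.5 units/hour


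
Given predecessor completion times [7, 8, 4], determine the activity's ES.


ES = max of all predecessor completion times
Predecessors: [7, 8, 4]
ES = max(7, 8, 4)
= 8


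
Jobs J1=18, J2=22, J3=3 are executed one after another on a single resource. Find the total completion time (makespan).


Sequential makespan: sum all processing times
= 18 + 22 + 3
= 43 time units


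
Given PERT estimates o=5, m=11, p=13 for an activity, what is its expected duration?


te = (o + 4m + p) / 6
= (5 + 4×11 + 13) / 6
= (5 + 44 + 13) / 6
= 62 / 6
= 10.33


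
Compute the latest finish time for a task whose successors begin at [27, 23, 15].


LF = min of all successor start times
Successors start at: [27, 23, 15]
LF = min(27, 23, 15)
= 15


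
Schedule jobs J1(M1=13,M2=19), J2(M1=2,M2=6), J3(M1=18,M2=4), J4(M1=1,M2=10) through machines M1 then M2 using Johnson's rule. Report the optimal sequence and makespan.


Johnson's rule:
Group 1 (M1≤M2, sort by M1): ['J4', 'J2', 'J1']
Group 2 (M1>M2, sort desc M2): ['J3']
Sequence: J4 → J2 → J1 → J3
Makespan calculation:
  J4: M1 done=1, M2 done=11
  J2: M1 done=3, M2 done=17
  J1: M1 done=16, M2 done=36
  J3: M1 done=34, M2 done=40
= Sequence: J4 → J2 → J1 → J3, Makespan: 40


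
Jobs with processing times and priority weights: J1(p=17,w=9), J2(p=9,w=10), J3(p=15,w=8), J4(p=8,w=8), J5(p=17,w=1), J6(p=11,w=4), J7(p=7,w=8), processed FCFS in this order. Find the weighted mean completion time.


Completion times:
  J1: C=17, w×C=9×17=153
  J2: C=26, w×C=10×26=260
  J3: C=41, w×C=8×41=328
  J4: C=49, w×C=8×49=392
  J5: C=66, w×C=1×66=66
  J6: C=77, w×C=4×77=308
  J7: C=84, w×C=8×84=672
Sum w×C = 2179
Sum w = 48
Weighted avg = 2179/48
= 45.40


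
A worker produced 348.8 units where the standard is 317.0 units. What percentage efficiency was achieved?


Efficiency = (actual / standard) × 100
= (348.8 / 317.0) × 100
= 110.0%


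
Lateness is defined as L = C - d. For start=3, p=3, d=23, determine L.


Completion = 3 + 3 = 6
Lateness = C - d = 6 - 23
= -17


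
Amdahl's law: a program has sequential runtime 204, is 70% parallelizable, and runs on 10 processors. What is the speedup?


Amdahl's law: T_p = T × ((1-p) + p/N)
= 204 × ((1-0.7) + 0.7/10)
= 204 × (0.30 + 0.0700)
= 204 × 0.3700
= 75.48
Speedup = 204/75.48
= 2.70×


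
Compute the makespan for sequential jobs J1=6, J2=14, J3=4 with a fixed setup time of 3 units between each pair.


Makespan = Σ processing + (n-1) × setup
= (6 + 14 + 4) + (3-1)×3
= 24 + 6
= 30 time units


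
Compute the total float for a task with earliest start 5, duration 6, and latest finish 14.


EF = ES + duration = 5 + 6 = 11
LS = LF - duration = 14 - 6 = 8
Total Float = LF - EF = 14 - 11
(or LS - ES = 8 - 5)
= 3


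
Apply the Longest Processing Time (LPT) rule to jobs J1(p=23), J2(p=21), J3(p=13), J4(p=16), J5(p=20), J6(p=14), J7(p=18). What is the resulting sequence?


LPT: sort by longest processing time first
  J1: p=23
  J2: p=21
  J5: p=20
  J7: p=18
  J4: p=16
  J6: p=14
  J3: p=13
Order: J1 → J2 → J5 → J7 → J4 → J6 → J3


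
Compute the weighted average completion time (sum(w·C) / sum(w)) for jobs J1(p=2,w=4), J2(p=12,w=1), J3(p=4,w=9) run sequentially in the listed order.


Completion times:
  J1: C=2, w×C=4×2=8
  J2: C=14, w×C=1×14=14
  J3: C=18, w×C=9×18=162
Sum w×C = 184
Sum w = 14
Weighted avg = 184/14
= 13.14


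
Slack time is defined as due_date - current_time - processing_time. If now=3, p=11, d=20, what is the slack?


Slack = due - current_time - processing
= 20 - 3 - 11
= 6


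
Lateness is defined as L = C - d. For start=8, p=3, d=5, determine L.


Completion = 8 + 3 = 11
Lateness = C - d = 11 - 5
= 6


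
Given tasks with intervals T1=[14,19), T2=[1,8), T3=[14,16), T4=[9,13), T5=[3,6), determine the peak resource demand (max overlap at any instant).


Check each time point for overlaps:
  t=3: 2 tasks active (T2, T5)
Max concurrent = 2


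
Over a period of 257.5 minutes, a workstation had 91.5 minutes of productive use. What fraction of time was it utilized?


Utilization = busy / total × 100
= 91.5 / 257.5 × 100
= 35.5%


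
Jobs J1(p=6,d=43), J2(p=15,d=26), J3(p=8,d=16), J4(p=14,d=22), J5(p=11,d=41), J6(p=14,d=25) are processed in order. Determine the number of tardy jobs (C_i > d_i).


Completion vs due date:
  J1: C=6, d=43 → on time
  J2: C=21, d=26 → on time
  J3: C=29, d=16 → TARDY
  J4: C=43, d=22 → TARDY
  J5: C=54, d=41 → TARDY
  J6: C=68, d=25 → TARDY
Tardy jobs: J3, J4, J5, J6
Count = 4


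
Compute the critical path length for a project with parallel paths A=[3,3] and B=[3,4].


Path A: 3 + 3 = 6
Path B: 3 + 4 = 7
Critical path = longest = max(6, 7)
= 7 (Path B)


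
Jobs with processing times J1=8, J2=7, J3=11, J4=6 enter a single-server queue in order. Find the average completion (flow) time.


Completion times:
  J1: completes at 8
  J2: completes at 15
  J3: completes at 26
  J4: completes at 32
Sum = 81
Average = 81/4
= 20.25


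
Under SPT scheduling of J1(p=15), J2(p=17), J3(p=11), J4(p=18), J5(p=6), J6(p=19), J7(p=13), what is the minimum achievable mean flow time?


SPT order: J5 → J3 → J7 → J1 → J2 → J4 → J6
Completion times:
  J5: C=6
  J3: C=17
  J7: C=30
  J1: C=45
  J2: C=62
  J4: C=80
  J6: C=99
Sum = 339, n = 7
Mean flow = 339/7
= 48.43


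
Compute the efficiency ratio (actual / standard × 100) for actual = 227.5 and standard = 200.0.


Efficiency = (actual / standard) × 100
= (227.5 / 200.0) × 100
= 113.8%


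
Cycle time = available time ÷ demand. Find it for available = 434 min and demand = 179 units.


Cycle time = available time / demand
= 434 / 179
= 2.42 min/unit


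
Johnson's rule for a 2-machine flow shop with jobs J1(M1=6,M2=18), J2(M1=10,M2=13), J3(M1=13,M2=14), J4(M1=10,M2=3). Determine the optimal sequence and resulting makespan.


Johnson's rule:
Group 1 (M1≤M2, sort by M1): ['J1', 'J2', 'J3']
Group 2 (M1>M2, sort desc M2): ['J4']
Sequence: J1 → J2 → J3 → J4
Makespan calculation:
  J1: M1 done=6, M2 done=24
  J2: M1 done=16, M2 done=37
  J3: M1 done=29, M2 done=51
  J4: M1 done=39, M2 done=54
= Sequence: J1 → J2 → J3 → J4, Makespan: 54


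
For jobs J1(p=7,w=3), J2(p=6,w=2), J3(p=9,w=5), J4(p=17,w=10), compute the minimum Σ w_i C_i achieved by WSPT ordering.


WSPT order (by p/w): J4 → J3 → J1 → J2
  J4: C=17, w·C=10×17=170
  J3: C=26, w·C=5×26=130
  J1: C=33, w·C=3×33=99
  J2: C=39, w·C=2×39=78
Σ w·C = 477
= 477


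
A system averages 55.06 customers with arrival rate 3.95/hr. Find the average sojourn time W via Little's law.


Little's law: L = λW → W = L / λ
= 55.06 / 3.95
= 13.94 hours


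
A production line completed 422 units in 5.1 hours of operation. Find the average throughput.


Throughput = units / time
= 422 / 5.1
= 82.7 units/hour


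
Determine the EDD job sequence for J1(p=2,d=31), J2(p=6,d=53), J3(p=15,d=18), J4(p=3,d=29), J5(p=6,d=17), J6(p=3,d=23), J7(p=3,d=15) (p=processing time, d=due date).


EDD: sort by earliest due date
  J7: d=15, p=3
  J5: d=17, p=6
  J3: d=18, p=15
  J6: d=23, p=3
  J4: d=29, p=3
  J1: d=31, p=2
  J2: d=53, p=6
Order: J7 → J5 → J3 → J6 → J4 → J1 → J2


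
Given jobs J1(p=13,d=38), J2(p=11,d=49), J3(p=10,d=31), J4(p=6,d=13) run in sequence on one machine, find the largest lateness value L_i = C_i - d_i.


Lateness per job (L = C - d):
  J1: C=13, d=38, L=-25
  J2: C=24, d=49, L=-25
  J3: C=34, d=31, L=3
  J4: C=40, d=13, L=27
Lmax = max(-25, -25, 3, 27)
= 27


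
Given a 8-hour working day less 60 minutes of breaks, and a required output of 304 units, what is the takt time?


Available = 8×60 - 60 = 420 min
Takt time = 420 / 304
= 1.38 min/unit


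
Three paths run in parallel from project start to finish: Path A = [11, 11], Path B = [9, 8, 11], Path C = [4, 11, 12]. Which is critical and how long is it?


Path A: 11 + 11 = 22
Path B: 9 + 8 + 11 = 28
Path C: 4 + 11 + 12 = 27
Critical path = longest = max(22, 28, 27)
= 28 (Path B)


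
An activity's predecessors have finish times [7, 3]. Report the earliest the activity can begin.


ES = max of all predecessor completion times
Predecessors: [7, 3]
ES = max(7, 3)
= 7


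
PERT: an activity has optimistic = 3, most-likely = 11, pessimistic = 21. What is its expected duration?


te = (o + 4m + p) / 6
= (3 + 4×11 + 21) / 6
= (3 + 44 + 21) / 6
= 68 / 6
= 11.33


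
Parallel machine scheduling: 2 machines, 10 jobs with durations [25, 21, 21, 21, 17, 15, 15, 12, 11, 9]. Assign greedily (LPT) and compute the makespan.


Jobs (LPT sorted): [25, 21, 21, 21, 17, 15, 15, 12, 11, 9]
Machines: 2
  J=25 → Machine 1 (load: 0+25=25)
  J=21 → Machine 2 (load: 0+21=21)
  J=21 → Machine 2 (load: 21+21=42)
  J=21 → Machine 1 (load: 25+21=46)
  J=17 → Machine 2 (load: 42+17=59)
  J=15 → Machine 1 (load: 46+15=61)
  J=15 → Machine 2 (load: 59+15=74)
  J=12 → Machine 1 (load: 61+12=73)
  J=11 → Machine 1 (load: 73+11=84)
  J=9 → Machine 2 (load: 74+9=83)
Machine loads: [84, 83]
Makespan = max = 84 time units


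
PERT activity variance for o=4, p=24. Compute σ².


σ² = ((p - o) / 6)² = (p - o)² / 36
= (24 - 4)² / 36
= 20² / 36
= 400 / 36
= 11.1111


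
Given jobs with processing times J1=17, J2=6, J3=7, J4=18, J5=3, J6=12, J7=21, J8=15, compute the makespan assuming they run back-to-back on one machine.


Sequential makespan: sum all processing times
= 17 + 6 + 7 + 18 + 3 + 12 + 21 + 15
= 99 time units


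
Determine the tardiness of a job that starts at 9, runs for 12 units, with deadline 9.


Completion = start + processing = 9 + 12 = 21
Tardiness = max(0, C - d) = max(0, 21 - 9)
= max(0, 12)
= 12


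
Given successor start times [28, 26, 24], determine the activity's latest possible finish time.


LF = min of all successor start times
Successors start at: [28, 26, 24]
LF = min(28, 26, 24)
= 24


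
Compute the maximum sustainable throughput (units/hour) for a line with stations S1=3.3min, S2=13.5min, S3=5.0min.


Bottleneck = longest station time
Station times: [3.3, 13.5, 5.0]
Max = 13.5 min
Rate = 60 / 13.5
= 4.44 units/hour (bottleneck: 13.5min)


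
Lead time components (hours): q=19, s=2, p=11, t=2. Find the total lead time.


Lead time = queue + setup + processing + transit
= 19 + 2 + 11 + 2
= 34 hours


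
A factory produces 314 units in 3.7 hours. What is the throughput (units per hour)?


Throughput = units / time
= 314 / 3.7
= 84.9 units/hour


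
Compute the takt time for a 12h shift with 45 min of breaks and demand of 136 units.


Available = 12×60 - 45 = 675 min
Takt time = 675 / 136
= 4.96 min/unit


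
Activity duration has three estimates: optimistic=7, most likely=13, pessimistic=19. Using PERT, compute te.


te = (o + 4m + p) / 6
= (7 + 4×13 + 19) / 6
= (7 + 52 + 19) / 6
= 78 / 6
= 13.00


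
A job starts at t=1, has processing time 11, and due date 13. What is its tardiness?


Completion = start + processing = 1 + 11 = 12
Tardiness = max(0, C - d) = max(0, 12 - 13)
= max(0, -1)
= 0


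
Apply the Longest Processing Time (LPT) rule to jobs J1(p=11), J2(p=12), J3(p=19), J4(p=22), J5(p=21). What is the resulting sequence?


LPT: sort by longest processing time first
  J4: p=22
  J5: p=21
  J3: p=19
  J2: p=12
  J1: p=11
Order: J4 → J5 → J3 → J2 → J1


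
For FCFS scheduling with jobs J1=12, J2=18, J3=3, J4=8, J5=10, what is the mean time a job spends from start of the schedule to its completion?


Completion times:
  J1: completes at 12
  J2: completes at 30
  J3: completes at 33
  J4: completes at 41
  J5: completes at 51
Sum = 167
Average = 167/5
= 33.40


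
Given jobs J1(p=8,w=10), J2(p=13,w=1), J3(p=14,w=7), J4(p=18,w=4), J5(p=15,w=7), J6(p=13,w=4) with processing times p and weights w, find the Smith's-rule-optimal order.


WSPT (Smith's rule): sort by p/w ascending
  J1: p/w = 8/10 = 0.800
  J3: p/w = 14/7 = 2.000
  J5: p/w = 15/7 = 2.143
  J6: p/w = 13/4 = 3.250
  J4: p/w = 18/4 = 4.500
  J2: p/w = 13/1 = 13.000
Order: J1 → J3 → J5 → J6 → J4 → J2


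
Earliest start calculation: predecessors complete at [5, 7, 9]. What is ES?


ES = max of all predecessor completion times
Predecessors: [5, 7, 9]
ES = max(5, 7, 9)
= 9


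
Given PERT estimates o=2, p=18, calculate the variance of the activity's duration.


σ² = ((p - o) / 6)² = (p - o)² / 36
= (18 - 2)² / 36
= 16² / 36
= 256 / 36
= 7.1111


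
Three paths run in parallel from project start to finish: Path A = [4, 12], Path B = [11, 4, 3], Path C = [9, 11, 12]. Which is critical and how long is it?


Path A: 4 + 12 = 16
Path B: 11 + 4 + 3 = 18
Path C: 9 + 11 + 12 = 32
Critical path = longest = max(16, 18, 32)
= 32 (Path C)


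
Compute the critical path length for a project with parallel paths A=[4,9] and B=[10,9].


Path A: 4 + 9 = 13
Path B: 10 + 9 = 19
Critical path = longest = max(13, 19)
= 19 (Path B)


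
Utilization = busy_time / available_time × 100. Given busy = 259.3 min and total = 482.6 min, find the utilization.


Utilization = busy / total × 100
= 259.3 / 482.6 × 100
= 53.7%
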